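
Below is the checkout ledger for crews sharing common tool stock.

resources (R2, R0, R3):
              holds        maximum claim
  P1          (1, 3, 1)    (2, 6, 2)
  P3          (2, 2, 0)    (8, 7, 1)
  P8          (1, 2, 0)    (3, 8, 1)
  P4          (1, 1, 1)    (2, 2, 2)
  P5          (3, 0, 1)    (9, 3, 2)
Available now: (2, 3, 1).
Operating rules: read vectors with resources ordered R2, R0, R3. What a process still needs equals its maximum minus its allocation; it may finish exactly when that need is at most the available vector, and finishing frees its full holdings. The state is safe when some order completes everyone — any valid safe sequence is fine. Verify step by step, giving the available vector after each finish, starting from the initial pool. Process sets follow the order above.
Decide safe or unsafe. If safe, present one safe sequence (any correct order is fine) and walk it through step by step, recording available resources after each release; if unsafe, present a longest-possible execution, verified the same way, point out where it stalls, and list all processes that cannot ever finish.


UNSAFE — no complete ordering exists.
Key observation: P4, P1, P8 can finish, but then (5, 9, 3) is all there is, and the blocked group's R2 demands exceed it.
The run P4, P1, P8 cannot be extended any further. Verifying each step:
  pool = (2, 3, 1)
  run P4 (needs (1, 1, 1), free (2, 3, 1)); after release of (1, 1, 1) the pool is (3, 4, 2)
  run P1 (needs (1, 3, 1), free (3, 4, 2)); after release of (1, 3, 1) the pool is (4, 7, 3)
  run P8 (needs (2, 6, 1), free (4, 7, 3)); after release of (1, 2, 0) the pool is (5, 9, 3)
  blocked: P3 wants (6, 5, 1), pool (5, 9, 3) — not enough R2
  blocked: P5 wants (6, 3, 1), pool (5, 9, 3) — not enough R2
Permanently blocked: P3 and P5.


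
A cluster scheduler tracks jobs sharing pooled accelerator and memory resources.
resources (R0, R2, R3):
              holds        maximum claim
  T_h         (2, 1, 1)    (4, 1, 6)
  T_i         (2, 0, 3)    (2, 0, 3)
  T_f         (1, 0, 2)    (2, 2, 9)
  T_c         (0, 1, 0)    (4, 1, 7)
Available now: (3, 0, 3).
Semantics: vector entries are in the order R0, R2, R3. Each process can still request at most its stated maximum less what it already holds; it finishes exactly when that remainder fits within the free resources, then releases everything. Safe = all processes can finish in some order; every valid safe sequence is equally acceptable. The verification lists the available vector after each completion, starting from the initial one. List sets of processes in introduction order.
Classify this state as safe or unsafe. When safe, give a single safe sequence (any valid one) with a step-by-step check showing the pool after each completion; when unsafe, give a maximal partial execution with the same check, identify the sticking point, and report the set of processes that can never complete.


SAFE, for example via the order T_i, T_h, T_c, T_f.
Key observation: reading the order forward, T_c is the first process whose need (4, 0, 7) meets the free pool (7, 1, 7) exactly on a resource it requests.
Walking it through:
  pool = (3, 0, 3)
  T_i: need (0, 0, 0) fits (3, 0, 3); releases (2, 0, 3), pool now (5, 0, 6)
  T_h: need (2, 0, 5) fits (5, 0, 6); releases (2, 1, 1), pool now (7, 1, 7)
  T_c: need (4, 0, 7) fits (7, 1, 7); releases (0, 1, 0), pool now (7, 2, 7)
  T_f: need (1, 2, 7) fits (7, 2, 7); releases (1, 0, 2), pool now (8, 2, 9)


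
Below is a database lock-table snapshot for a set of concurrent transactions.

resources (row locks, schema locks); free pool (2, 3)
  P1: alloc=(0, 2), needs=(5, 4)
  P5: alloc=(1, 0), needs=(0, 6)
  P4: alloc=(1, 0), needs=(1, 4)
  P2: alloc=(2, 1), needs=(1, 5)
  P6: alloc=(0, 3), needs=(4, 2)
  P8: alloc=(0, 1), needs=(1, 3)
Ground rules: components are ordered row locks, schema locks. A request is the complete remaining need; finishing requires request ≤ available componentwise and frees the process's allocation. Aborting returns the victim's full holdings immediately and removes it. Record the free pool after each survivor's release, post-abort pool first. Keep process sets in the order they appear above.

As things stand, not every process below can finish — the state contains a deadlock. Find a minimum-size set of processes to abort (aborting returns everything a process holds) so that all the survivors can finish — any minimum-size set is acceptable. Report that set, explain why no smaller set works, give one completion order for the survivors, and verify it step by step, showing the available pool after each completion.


The answer: abort P1.
Key observation: P2 had no path to completion before; after the abort of P1 ((0, 2) returned), step 1 is where it fits.
Minimality: the empty abort set fails — the state is deadlocked as it stands.
One survivor order: P2, P6, P8, P4, P5. Step-by-step check (post-abort pool first):
  pool = (2, 5)
  P2: need (1, 5) fits (2, 5); releases (2, 1), pool now (4, 6)
  P6: need (4, 2) fits (4, 6); releases (0, 3), pool now (4, 9)
  P8: need (1, 3) fits (4, 9); releases (0, 1), pool now (4, 10)
  P4: need (1, 4) fits (4, 10); releases (1, 0), pool now (5, 10)
  P5: need (0, 6) fits (5, 10); releases (1, 0), pool now (6, 10)


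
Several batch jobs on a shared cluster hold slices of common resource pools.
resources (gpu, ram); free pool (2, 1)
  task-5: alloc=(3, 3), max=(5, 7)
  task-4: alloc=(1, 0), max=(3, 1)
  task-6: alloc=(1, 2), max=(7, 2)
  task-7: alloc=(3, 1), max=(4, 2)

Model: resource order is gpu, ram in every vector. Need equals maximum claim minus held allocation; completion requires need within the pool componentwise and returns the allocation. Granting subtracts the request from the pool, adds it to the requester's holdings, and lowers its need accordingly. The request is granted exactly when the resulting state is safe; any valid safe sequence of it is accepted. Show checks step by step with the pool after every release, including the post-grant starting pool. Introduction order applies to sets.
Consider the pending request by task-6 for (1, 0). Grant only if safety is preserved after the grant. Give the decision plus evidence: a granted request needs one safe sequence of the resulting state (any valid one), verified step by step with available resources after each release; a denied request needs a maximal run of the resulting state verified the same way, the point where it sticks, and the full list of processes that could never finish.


GRANT — the state after the grant stays safe, e.g. via task-7, task-4, task-6, task-5.
Key observation: post-grant, (1, 1) remains, and an order beginning with task-7 completes everyone.
Check on the post-grant state, step by step:
  pool = (1, 1)
  run task-7 (needs (1, 1), free (1, 1)); after release of (3, 1) the pool is (4, 2)
  run task-4 (needs (2, 1), free (4, 2)); after release of (1, 0) the pool is (5, 2)
  run task-6 (needs (5, 0), free (5, 2)); after release of (2, 2) the pool is (7, 4)
  run task-5 (needs (2, 4), free (7, 4)); after release of (3, 3) the pool is (10, 7)


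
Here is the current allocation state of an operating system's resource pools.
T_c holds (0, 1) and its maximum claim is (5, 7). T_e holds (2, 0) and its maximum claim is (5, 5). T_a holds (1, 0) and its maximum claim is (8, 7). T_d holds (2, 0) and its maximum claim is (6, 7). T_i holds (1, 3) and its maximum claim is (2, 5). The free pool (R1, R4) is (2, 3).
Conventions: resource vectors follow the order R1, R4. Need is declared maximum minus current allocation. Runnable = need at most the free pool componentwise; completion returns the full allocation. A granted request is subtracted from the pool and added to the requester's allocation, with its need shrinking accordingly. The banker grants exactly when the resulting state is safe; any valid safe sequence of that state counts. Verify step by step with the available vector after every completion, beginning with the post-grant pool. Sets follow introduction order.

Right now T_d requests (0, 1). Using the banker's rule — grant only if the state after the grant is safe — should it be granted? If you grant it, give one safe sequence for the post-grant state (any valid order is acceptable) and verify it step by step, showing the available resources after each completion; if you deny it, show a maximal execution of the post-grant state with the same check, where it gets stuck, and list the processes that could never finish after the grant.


DENY: after the grant no complete ordering would exist.
Key observation: the pool after T_i, T_e is (5, 5); every surviving request exceeds it in R4, so progress ends there.
After a pretend grant, a maximal execution: T_i, T_e — then nothing else fits. Walking it through:
  pool = (2, 2)
  run T_i (needs (1, 2), free (2, 2)); after release of (1, 3) the pool is (3, 5)
  run T_e (needs (3, 5), free (3, 5)); after release of (2, 0) the pool is (5, 5)
  T_c still needs (5, 6) but only (5, 5) is free — short on R4
  T_a still needs (7, 7) but only (5, 5) is free — short on R1 and R4
  T_d still needs (4, 6) but only (5, 5) is free — short on R4
Had the request been granted, T_c, T_a and T_d could never finish.


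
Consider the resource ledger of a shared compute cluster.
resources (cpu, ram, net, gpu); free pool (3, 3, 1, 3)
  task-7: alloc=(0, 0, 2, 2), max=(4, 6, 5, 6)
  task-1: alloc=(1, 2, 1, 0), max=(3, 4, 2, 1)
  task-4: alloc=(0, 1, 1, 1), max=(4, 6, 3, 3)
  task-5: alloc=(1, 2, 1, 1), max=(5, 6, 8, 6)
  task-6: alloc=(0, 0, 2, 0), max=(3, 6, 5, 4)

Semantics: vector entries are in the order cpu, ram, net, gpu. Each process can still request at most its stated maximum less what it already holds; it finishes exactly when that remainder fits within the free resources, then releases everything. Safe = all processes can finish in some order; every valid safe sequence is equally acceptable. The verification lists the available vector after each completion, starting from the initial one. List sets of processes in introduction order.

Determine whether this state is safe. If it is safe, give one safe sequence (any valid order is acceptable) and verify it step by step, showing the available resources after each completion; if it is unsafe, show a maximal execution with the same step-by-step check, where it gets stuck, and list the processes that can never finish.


The state is SAFE; one workable sequence: task-1, task-4, task-7, task-6, task-5.
Key observation: task-1 marks the first exact bind of the order: its need (2, 2, 1, 1) fits the free (3, 3, 1, 3) with zero slack on a requested resource.
Verifying each step:
  pool = (3, 3, 1, 3)
  task-1: need (2, 2, 1, 1) fits (3, 3, 1, 3); releases (1, 2, 1, 0), pool now (4, 5, 2, 3)
  task-4: need (4, 5, 2, 2) fits (4, 5, 2, 3); releases (0, 1, 1, 1), pool now (4, 6, 3, 4)
  task-7: need (4, 6, 3, 4) fits (4, 6, 3, 4); releases (0, 0, 2, 2), pool now (4, 6, 5, 6)
  task-6: need (3, 6, 3, 4) fits (4, 6, 5, 6); releases (0, 0, 2, 0), pool now (4, 6, 7, 6)
  task-5: need (4, 4, 7, 5) fits (4, 6, 7, 6); releases (1, 2, 1, 1), pool now (5, 8, 8, 7)


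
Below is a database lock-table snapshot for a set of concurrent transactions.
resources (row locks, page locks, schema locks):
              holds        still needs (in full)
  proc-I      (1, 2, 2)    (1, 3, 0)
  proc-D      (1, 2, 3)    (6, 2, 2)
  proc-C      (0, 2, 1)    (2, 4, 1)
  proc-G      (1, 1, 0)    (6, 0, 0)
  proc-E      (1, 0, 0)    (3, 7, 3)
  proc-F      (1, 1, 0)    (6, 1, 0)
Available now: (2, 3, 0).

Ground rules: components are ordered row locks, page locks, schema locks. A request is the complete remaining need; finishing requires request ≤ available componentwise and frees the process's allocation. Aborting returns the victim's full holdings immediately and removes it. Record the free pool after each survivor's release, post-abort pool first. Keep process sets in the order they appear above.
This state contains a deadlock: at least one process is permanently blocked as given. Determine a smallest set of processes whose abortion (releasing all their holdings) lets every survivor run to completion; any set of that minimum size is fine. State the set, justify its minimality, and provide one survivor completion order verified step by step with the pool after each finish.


Minimum abort set: proc-G and proc-F.
Key observation: no ordering could ever have run proc-D before the abort of proc-G and proc-F; with (2, 2, 0) back in the pool it fits at step 4.
Why nothing smaller works — every single abort fails: proc-I alone leaves proc-D blocked (short on row locks); proc-D alone leaves proc-G blocked (short on row locks); proc-C alone leaves proc-D blocked (short on row locks); proc-G alone leaves proc-D blocked (short on row locks); proc-E alone leaves proc-D blocked (short on row locks); proc-F alone leaves proc-D blocked (short on row locks).
The survivors complete as proc-I, proc-C, proc-E, proc-D. Walking it through (starting from the post-abort pool):
  pool = (4, 5, 0)
  proc-I needs (1, 3, 0) <= (4, 5, 0) -> finishes; pool += (1, 2, 2) = (5, 7, 2)
  proc-C needs (2, 4, 1) <= (5, 7, 2) -> finishes; pool += (0, 2, 1) = (5, 9, 3)
  proc-E needs (3, 7, 3) <= (5, 9, 3) -> finishes; pool += (1, 0, 0) = (6, 9, 3)
  proc-D needs (6, 2, 2) <= (6, 9, 3) -> finishes; pool += (1, 2, 3) = (7, 11, 6)


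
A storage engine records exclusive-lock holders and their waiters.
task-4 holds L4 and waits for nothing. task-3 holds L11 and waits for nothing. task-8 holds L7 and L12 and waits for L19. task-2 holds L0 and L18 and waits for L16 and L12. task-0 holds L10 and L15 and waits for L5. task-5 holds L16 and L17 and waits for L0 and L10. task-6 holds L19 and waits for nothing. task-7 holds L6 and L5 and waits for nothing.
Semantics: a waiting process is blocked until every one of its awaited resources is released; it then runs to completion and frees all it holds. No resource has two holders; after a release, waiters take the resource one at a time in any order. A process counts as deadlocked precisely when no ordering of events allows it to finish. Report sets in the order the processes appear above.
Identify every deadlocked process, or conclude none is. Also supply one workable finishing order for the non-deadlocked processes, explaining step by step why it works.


Deadlocked set: task-2 and task-5.
Key observation: the knot is the closed ring of waits task-2 -> task-5 -> task-2; no other process is dragged down with it.
A valid finishing order for the others: task-4, task-6, task-7, task-3, task-0, task-8.
Walking it through:
  run task-4 (it waits on nothing); releases L4
  run task-6 (it waits on nothing); releases L19
  run task-7 (it waits on nothing); releases L6 and L5
  run task-3 (it waits on nothing); releases L11
  task-0 waits on L5 — all released -> runs and releases L10 and L15
  task-8 waits on L19 — all released -> runs and releases L7 and L12


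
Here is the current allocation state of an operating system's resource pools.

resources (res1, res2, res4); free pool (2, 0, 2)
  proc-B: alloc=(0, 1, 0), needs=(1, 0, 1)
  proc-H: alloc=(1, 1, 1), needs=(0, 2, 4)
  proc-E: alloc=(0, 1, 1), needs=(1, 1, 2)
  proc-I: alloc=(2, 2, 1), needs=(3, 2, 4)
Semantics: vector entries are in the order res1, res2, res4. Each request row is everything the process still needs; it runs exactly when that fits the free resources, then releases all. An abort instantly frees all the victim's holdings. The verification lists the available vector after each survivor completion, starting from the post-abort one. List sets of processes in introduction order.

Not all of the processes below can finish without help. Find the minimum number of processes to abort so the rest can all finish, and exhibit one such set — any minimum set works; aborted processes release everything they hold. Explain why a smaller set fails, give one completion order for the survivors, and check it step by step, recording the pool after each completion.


Minimum abort set: proc-H.
Key observation: the deadlocked proc-I becomes finishable only because proc-H released (1, 1, 1); it completes at step 3 below.
No smaller set exists: with zero aborts the deadlock remains.
One survivor order: proc-E, proc-B, proc-I. Walking it through (post-abort pool first):
  pool = (3, 1, 3)
  run proc-E (needs (1, 1, 2), free (3, 1, 3)); after release of (0, 1, 1) the pool is (3, 2, 4)
  run proc-B (needs (1, 0, 1), free (3, 2, 4)); after release of (0, 1, 0) the pool is (3, 3, 4)
  run proc-I (needs (3, 2, 4), free (3, 3, 4)); after release of (2, 2, 1) the pool is (5, 5, 5)


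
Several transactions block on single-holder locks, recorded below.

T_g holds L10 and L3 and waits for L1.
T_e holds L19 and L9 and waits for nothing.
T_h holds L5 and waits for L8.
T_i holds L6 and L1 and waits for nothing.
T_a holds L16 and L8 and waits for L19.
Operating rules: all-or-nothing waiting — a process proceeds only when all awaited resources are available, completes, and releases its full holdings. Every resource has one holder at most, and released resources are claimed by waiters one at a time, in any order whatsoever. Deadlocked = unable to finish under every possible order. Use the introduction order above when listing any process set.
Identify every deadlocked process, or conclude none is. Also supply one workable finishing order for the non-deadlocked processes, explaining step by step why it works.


The deadlocked set is empty.
Key observation: the waits form no ring: some process can always run, and its releases unblock the others one by one.
One completion order for the rest: T_e, T_a, T_i, T_g, T_h.
Verifying each step:
  run T_e (it waits on nothing); releases L19 and L9
  run T_a (all its waits — L19 — are resolved); releases L16 and L8
  run T_i (it waits on nothing); releases L6 and L1
  run T_g (all its waits — L1 — are resolved); releases L10 and L3
  run T_h (all its waits — L8 — are resolved); releases L5


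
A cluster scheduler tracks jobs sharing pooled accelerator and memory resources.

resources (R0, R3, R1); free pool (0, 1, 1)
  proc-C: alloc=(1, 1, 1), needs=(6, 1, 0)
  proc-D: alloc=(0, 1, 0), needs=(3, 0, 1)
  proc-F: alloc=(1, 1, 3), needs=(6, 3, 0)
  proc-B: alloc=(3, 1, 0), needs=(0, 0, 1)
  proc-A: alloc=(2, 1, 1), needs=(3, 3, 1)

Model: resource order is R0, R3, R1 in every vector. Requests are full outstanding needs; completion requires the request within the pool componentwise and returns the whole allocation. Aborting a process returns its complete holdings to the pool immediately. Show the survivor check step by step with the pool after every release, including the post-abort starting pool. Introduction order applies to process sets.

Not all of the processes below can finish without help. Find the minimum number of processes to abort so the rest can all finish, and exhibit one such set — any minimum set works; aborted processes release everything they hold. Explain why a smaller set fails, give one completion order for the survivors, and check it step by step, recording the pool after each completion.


Minimum abort set: proc-F.
Key observation: before aborting proc-F, proc-C was permanently blocked — no order could ever run it; afterwards it completes at step 4.
Why nothing smaller works: aborting no one leaves the state deadlocked as given.
The survivors complete as proc-B, proc-A, proc-D, proc-C. Step-by-step check (starting from the post-abort pool):
  pool = (1, 2, 4)
  proc-B: need (0, 0, 1) fits (1, 2, 4); releases (3, 1, 0), pool now (4, 3, 4)
  proc-A: need (3, 3, 1) fits (4, 3, 4); releases (2, 1, 1), pool now (6, 4, 5)
  proc-D: need (3, 0, 1) fits (6, 4, 5); releases (0, 1, 0), pool now (6, 5, 5)
  proc-C: need (6, 1, 0) fits (6, 5, 5); releases (1, 1, 1), pool now (7, 6, 6)


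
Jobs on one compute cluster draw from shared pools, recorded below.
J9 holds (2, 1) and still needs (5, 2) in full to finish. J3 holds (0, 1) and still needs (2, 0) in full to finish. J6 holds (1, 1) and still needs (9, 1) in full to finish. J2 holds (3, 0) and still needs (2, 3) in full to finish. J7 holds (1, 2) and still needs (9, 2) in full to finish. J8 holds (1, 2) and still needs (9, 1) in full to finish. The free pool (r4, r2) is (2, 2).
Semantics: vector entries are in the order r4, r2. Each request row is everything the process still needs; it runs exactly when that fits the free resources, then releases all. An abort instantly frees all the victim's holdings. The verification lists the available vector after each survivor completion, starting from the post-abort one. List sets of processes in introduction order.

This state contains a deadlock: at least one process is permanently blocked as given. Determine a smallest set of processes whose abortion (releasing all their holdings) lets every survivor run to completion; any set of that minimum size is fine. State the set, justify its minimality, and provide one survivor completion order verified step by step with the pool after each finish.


The answer: abort J6 and J7.
Key observation: no ordering could ever have run J8 before the abort of J6 and J7; with (2, 3) back in the pool it fits at step 4.
Why nothing smaller works — every single abort fails: J9 alone leaves J6 blocked (short on r4); J3 alone leaves J6 blocked (short on r4); J6 alone leaves J7 blocked (short on r4); J2 alone leaves J6 blocked (short on r4); J7 alone leaves J6 blocked (short on r4); J8 alone leaves J6 blocked (short on r4).
One survivor order: J2, J3, J9, J8. Check, step by step (post-abort pool first):
  pool = (4, 5)
  run J2 (needs (2, 3), free (4, 5)); after release of (3, 0) the pool is (7, 5)
  run J3 (needs (2, 0), free (7, 5)); after release of (0, 1) the pool is (7, 6)
  run J9 (needs (5, 2), free (7, 6)); after release of (2, 1) the pool is (9, 7)
  run J8 (needs (9, 1), free (9, 7)); after release of (1, 2) the pool is (10, 9)


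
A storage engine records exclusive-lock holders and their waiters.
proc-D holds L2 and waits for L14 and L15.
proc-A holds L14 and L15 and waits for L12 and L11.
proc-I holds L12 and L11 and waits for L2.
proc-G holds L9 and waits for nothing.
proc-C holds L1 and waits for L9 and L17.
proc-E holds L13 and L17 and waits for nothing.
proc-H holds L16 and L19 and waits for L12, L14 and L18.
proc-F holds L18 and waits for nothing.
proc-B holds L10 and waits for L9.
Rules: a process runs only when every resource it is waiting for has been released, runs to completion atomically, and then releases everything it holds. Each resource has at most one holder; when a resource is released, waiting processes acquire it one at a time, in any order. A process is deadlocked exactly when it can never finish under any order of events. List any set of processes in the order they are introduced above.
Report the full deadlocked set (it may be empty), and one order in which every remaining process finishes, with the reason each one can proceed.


Deadlocked: proc-D, proc-A, proc-I and proc-H.
Key observation: the loop proc-D -> proc-A -> proc-I -> proc-D blocks itself forever; proc-H waits into the deadlock from upstream.
The rest can finish in the order proc-E, proc-F, proc-G, proc-C, proc-B.
Walking it through:
  proc-E waits on nothing -> runs at once and releases L13 and L17
  proc-F waits on nothing -> runs at once and releases L18
  proc-G waits on nothing -> runs at once and releases L9
  proc-C: everything it awaited (L9 and L17) is free; runs, freeing L1
  proc-B: everything it awaited (L9) is free; runs, freeing L10


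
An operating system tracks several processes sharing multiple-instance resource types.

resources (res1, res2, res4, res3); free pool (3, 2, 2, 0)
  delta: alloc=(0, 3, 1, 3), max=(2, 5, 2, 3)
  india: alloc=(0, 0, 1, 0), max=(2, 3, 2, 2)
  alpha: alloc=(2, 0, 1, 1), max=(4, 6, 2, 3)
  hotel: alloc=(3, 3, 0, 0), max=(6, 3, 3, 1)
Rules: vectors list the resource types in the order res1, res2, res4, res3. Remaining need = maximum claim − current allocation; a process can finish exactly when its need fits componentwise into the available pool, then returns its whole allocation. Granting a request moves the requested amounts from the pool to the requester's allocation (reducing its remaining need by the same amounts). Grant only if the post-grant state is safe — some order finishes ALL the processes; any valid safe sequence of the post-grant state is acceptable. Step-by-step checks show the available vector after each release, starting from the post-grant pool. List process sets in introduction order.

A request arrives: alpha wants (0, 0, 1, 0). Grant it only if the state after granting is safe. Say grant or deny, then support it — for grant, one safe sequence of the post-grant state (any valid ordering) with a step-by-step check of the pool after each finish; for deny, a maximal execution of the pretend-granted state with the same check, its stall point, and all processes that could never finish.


GRANT: granting preserves safety; a valid post-grant sequence is delta, india, hotel, alpha.
Key observation: with (3, 2, 1, 0) left after the transfer, delta can run at once — the state stays safe.
Check on the post-grant state, step by step:
  pool = (3, 2, 1, 0)
  run delta (needs (2, 2, 1, 0), free (3, 2, 1, 0)); after release of (0, 3, 1, 3) the pool is (3, 5, 2, 3)
  run india (needs (2, 3, 1, 2), free (3, 5, 2, 3)); after release of (0, 0, 1, 0) the pool is (3, 5, 3, 3)
  run hotel (needs (3, 0, 3, 1), free (3, 5, 3, 3)); after release of (3, 3, 0, 0) the pool is (6, 8, 3, 3)
  run alpha (needs (2, 6, 0, 2), free (6, 8, 3, 3)); after release of (2, 0, 2, 1) the pool is (8, 8, 5, 4)


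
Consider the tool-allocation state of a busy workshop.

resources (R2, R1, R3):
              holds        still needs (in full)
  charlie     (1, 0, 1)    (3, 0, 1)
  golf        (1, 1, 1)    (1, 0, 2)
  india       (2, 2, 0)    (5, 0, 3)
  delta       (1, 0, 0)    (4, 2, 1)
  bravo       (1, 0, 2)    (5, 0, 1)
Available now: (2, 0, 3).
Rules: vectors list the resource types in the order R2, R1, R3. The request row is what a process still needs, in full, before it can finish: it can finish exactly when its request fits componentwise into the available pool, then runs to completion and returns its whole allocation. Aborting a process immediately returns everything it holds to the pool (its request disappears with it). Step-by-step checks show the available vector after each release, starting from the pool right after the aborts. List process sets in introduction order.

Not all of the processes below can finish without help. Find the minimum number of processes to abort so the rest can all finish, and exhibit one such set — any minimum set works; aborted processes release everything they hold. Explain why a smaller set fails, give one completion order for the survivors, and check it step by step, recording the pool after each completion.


Abort delta.
Key observation: bravo had no path to completion before; after the abort of delta ((1, 0, 0) returned), step 3 is where it fits.
No smaller set exists: with zero aborts the deadlock remains.
One survivor order: golf, charlie, bravo, india. Verifying each step (post-abort pool first):
  pool = (3, 0, 3)
  golf needs (1, 0, 2) <= (3, 0, 3) -> finishes; pool += (1, 1, 1) = (4, 1, 4)
  charlie needs (3, 0, 1) <= (4, 1, 4) -> finishes; pool += (1, 0, 1) = (5, 1, 5)
  bravo needs (5, 0, 1) <= (5, 1, 5) -> finishes; pool += (1, 0, 2) = (6, 1, 7)
  india needs (5, 0, 3) <= (6, 1, 7) -> finishes; pool += (2, 2, 0) = (8, 3, 7)


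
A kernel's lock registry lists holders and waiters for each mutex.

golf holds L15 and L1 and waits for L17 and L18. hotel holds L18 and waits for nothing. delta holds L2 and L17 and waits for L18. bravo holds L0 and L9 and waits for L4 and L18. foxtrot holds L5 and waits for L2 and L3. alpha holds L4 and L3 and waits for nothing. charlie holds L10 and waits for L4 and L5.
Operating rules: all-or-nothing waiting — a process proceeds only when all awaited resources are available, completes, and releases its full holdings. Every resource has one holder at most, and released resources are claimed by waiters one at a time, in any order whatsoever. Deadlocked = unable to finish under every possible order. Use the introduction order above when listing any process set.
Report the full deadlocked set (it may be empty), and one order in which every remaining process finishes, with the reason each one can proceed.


No process is deadlocked.
Key observation: all waits point, directly or indirectly, at processes that can finish, so nothing is permanently blocked.
A valid finishing order for the others: hotel, alpha, bravo, delta, foxtrot, charlie, golf.
Verifying each step:
  hotel waits on nothing -> runs at once and releases L18
  alpha waits on nothing -> runs at once and releases L4 and L3
  run bravo (all its waits — L4 and L18 — are resolved); releases L0 and L9
  run delta (all its waits — L18 — are resolved); releases L2 and L17
  run foxtrot (all its waits — L2 and L3 — are resolved); releases L5
  run charlie (all its waits — L4 and L5 — are resolved); releases L10
  run golf (all its waits — L17 and L18 — are resolved); releases L15 and L1


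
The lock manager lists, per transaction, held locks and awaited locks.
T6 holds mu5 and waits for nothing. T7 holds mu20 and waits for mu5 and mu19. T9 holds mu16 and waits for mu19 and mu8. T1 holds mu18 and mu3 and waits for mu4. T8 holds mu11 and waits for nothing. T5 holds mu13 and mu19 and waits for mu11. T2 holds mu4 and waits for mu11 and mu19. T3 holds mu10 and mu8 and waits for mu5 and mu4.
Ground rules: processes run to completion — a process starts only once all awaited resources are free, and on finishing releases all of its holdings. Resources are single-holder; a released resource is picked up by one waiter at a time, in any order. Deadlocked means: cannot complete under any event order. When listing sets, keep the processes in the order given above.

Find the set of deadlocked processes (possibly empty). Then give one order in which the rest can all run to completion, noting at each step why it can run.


No process is deadlocked.
Key observation: the wait graph is acyclic; completion cascades from the unblocked processes through everyone else.
One completion order for the rest: T8, T6, T5, T2, T1, T3, T9, T7.
Verifying each step:
  T8: no waits; runs immediately, freeing mu11
  T6: no waits; runs immediately, freeing mu5
  T5: everything it awaited (mu11) is free; runs, freeing mu13 and mu19
  T2: everything it awaited (mu11 and mu19) is free; runs, freeing mu4
  T1: everything it awaited (mu4) is free; runs, freeing mu18 and mu3
  T3: everything it awaited (mu5 and mu4) is free; runs, freeing mu10 and mu8
  T9: everything it awaited (mu19 and mu8) is free; runs, freeing mu16
  T7: everything it awaited (mu5 and mu19) is free; runs, freeing mu20


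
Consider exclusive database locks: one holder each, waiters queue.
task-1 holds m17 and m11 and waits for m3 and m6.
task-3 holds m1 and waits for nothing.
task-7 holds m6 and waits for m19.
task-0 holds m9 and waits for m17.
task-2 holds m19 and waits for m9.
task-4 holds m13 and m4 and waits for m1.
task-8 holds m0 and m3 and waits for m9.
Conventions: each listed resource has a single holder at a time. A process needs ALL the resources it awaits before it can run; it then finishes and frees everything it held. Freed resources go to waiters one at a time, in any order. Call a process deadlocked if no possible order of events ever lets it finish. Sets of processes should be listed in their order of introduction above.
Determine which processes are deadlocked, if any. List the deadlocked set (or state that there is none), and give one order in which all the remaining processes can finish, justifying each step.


The deadlocked set is task-1, task-7, task-0, task-2 and task-8.
Key observation: nobody on the ring task-1 -> task-7 -> task-2 -> task-0 -> task-1 can start until another member finishes, which never happens; task-8 is caught in further circular waits.
A valid finishing order for the others: task-3, task-4.
Walking it through:
  run task-3 (it waits on nothing); releases m1
  task-4: everything it awaited (m1) is free; runs, freeing m13 and m4


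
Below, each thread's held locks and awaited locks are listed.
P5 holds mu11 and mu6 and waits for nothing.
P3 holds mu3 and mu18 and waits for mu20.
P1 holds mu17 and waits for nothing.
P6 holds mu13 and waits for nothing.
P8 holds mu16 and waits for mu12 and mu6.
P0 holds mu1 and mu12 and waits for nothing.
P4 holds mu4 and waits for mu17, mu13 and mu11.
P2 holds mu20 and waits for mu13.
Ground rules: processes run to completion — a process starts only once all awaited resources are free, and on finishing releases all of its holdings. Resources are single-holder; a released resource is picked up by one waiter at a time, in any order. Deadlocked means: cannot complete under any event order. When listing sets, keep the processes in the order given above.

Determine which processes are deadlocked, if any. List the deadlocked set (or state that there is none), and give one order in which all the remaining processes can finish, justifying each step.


Nothing here is deadlocked.
Key observation: no waiting chain loops back on itself — every chain ends at a process that waits on nothing, so everyone eventually runs.
One completion order for the rest: P6, P1, P2, P5, P3, P0, P8, P4.
Check, step by step:
  P6: no waits; runs immediately, freeing mu13
  P1: no waits; runs immediately, freeing mu17
  run P2 (all its waits — mu13 — are resolved); releases mu20
  P5: no waits; runs immediately, freeing mu11 and mu6
  run P3 (all its waits — mu20 — are resolved); releases mu3 and mu18
  P0: no waits; runs immediately, freeing mu1 and mu12
  run P8 (all its waits — mu12 and mu6 — are resolved); releases mu16
  run P4 (all its waits — mu17, mu13 and mu11 — are resolved); releases mu4


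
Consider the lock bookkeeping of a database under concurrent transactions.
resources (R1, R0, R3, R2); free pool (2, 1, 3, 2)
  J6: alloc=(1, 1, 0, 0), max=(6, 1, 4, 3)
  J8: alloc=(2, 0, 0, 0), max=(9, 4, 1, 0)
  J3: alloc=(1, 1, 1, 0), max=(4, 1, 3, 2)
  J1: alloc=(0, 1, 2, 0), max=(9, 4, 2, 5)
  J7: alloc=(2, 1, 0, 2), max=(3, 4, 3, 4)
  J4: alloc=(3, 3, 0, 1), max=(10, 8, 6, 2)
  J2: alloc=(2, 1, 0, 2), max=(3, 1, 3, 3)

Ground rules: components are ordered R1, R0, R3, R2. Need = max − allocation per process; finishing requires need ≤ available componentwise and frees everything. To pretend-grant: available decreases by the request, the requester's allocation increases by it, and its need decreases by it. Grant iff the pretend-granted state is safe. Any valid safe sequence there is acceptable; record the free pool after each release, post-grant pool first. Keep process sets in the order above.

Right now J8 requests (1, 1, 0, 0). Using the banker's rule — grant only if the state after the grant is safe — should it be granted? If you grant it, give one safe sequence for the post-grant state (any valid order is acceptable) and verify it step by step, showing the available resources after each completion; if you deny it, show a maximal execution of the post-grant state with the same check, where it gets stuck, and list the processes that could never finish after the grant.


DENY — the pretend-granted state is unsafe.
Key observation: after J2, J3 the pool peaks at (4, 2, 4, 4), and each blocked process is short somewhere: J6 on R1; J8 on R1, R0; J1 on R1, R0, R2; J7 on R0; J4 on R1, R0, R3.
On the post-grant state, J2, J3 is a maximal run — nothing extends it. Verifying each step:
  pool = (1, 0, 3, 2)
  J2: need (1, 0, 3, 1) fits (1, 0, 3, 2); releases (2, 1, 0, 2), pool now (3, 1, 3, 4)
  J3: need (3, 0, 2, 2) fits (3, 1, 3, 4); releases (1, 1, 1, 0), pool now (4, 2, 4, 4)
  J6 still needs (5, 0, 4, 3) but only (4, 2, 4, 4) is free — short on R1
  J8 still needs (6, 3, 1, 0) but only (4, 2, 4, 4) is free — short on R1 and R0
  J1 still needs (9, 3, 0, 5) but only (4, 2, 4, 4) is free — short on R1, R0 and R2
  J7 still needs (1, 3, 3, 2) but only (4, 2, 4, 4) is free — short on R0
  J4 still needs (7, 5, 6, 1) but only (4, 2, 4, 4) is free — short on R1, R0 and R3
Post-grant, the permanently blocked set is J6, J8, J1, J7 and J4.


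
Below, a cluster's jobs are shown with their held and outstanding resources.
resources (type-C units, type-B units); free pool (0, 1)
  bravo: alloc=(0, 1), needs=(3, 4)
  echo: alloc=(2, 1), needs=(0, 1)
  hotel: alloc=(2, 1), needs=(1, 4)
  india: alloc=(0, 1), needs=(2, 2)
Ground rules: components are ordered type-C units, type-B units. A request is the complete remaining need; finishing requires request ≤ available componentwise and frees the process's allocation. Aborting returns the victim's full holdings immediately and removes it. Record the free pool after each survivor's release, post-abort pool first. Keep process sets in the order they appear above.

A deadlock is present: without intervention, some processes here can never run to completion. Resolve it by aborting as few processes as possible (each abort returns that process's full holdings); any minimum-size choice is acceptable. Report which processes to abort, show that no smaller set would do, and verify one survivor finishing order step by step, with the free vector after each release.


Abort bravo.
Key observation: the deadlocked hotel becomes finishable only because bravo released (0, 1); it completes at step 3 below.
Why nothing smaller works: aborting no one leaves the state deadlocked as given.
The survivors complete as echo, india, hotel. Verifying each step (starting from the post-abort pool):
  pool = (0, 2)
  run echo (needs (0, 1), free (0, 2)); after release of (2, 1) the pool is (2, 3)
  run india (needs (2, 2), free (2, 3)); after release of (0, 1) the pool is (2, 4)
  run hotel (needs (1, 4), free (2, 4)); after release of (2, 1) the pool is (4, 5)


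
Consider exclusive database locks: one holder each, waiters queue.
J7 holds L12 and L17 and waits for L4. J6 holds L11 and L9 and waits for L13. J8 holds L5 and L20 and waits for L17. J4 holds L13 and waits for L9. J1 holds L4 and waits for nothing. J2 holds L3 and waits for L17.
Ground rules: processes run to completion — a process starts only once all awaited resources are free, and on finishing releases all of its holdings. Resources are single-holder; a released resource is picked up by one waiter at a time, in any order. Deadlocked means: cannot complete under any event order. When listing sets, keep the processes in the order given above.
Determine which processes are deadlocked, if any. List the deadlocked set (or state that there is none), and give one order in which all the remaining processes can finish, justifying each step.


Deadlocked set: J6 and J4.
Key observation: the wait chain closes on itself along J6 -> J4 -> J6; no other process is dragged down with it.
One completion order for the rest: J1, J7, J2, J8.
Step-by-step check:
  J1: no waits; runs immediately, freeing L4
  J7: everything it awaited (L4) is free; runs, freeing L12 and L17
  J2: everything it awaited (L17) is free; runs, freeing L3
  J8: everything it awaited (L17) is free; runs, freeing L5 and L20


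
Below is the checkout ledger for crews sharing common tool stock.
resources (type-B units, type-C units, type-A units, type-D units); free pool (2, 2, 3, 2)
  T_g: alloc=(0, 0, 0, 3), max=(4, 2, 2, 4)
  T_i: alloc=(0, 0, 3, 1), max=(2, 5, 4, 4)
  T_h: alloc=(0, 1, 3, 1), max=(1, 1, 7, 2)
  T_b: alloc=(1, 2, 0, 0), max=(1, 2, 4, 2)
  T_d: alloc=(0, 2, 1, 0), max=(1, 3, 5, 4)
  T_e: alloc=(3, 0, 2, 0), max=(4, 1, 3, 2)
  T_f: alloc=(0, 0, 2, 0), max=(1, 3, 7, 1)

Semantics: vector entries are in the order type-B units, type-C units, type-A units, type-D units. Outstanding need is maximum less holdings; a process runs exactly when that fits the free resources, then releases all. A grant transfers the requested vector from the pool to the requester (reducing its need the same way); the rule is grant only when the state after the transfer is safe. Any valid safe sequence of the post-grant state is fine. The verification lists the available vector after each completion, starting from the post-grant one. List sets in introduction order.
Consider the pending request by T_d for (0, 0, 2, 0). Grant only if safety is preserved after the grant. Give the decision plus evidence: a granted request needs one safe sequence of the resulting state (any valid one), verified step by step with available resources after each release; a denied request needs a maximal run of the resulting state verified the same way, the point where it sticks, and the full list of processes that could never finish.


GRANT: granting preserves safety; a valid post-grant sequence is T_e, T_g, T_d, T_h, T_i, T_f, T_b.
Key observation: (2, 2, 1, 2) free after granting still covers T_e first, and each release covers the next.
Step-by-step check of the post-grant state:
  pool = (2, 2, 1, 2)
  T_e needs (1, 1, 1, 2) <= (2, 2, 1, 2) -> finishes; pool += (3, 0, 2, 0) = (5, 2, 3, 2)
  T_g needs (4, 2, 2, 1) <= (5, 2, 3, 2) -> finishes; pool += (0, 0, 0, 3) = (5, 2, 3, 5)
  T_d needs (1, 1, 2, 4) <= (5, 2, 3, 5) -> finishes; pool += (0, 2, 3, 0) = (5, 4, 6, 5)
  T_h needs (1, 0, 4, 1) <= (5, 4, 6, 5) -> finishes; pool += (0, 1, 3, 1) = (5, 5, 9, 6)
  T_i needs (2, 5, 1, 3) <= (5, 5, 9, 6) -> finishes; pool += (0, 0, 3, 1) = (5, 5, 12, 7)
  T_f needs (1, 3, 5, 1) <= (5, 5, 12, 7) -> finishes; pool += (0, 0, 2, 0) = (5, 5, 14, 7)
  T_b needs (0, 0, 4, 2) <= (5, 5, 14, 7) -> finishes; pool += (1, 2, 0, 0) = (6, 7, 14, 7)
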